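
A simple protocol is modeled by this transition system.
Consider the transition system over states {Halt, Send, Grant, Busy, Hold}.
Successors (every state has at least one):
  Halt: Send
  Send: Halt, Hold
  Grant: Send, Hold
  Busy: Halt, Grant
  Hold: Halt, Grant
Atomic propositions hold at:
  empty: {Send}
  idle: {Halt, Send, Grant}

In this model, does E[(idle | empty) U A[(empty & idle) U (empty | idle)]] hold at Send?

Yes

Sat(idle | empty) = {Halt, Send, Grant}
Sat(empty & idle) = {Send}
Sat(empty | idle) = {Halt, Send, Grant}
A[(empty & idle) U (empty | idle)]: least fixpoint, start Z0 = Sat((empty | idle)) = {Halt, Send, Grant}, add states in Sat(empty & idle) with every successor in Z. Already a fixed point.
Sat(A[(empty & idle) U (empty | idle)]) = {Halt, Send, Grant}
E[(idle | empty) U A[(empty & idle) U (empty | idle)]]: least fixpoint, start Z0 = Sat(A[(empty & idle) U (empty | idle)]) = {Halt, Send, Grant}, add states in Sat(idle | empty) with some successor in Z. Already a fixed point.
Sat(E[(idle | empty) U A[(empty & idle) U (empty | idle)]]) = {Halt, Send, Grant}
Send ∈ Sat(E[(idle | empty) U A[(empty & idle) U (empty | idle)]]) = {Halt, Send, Grant}, so the formula holds at Send.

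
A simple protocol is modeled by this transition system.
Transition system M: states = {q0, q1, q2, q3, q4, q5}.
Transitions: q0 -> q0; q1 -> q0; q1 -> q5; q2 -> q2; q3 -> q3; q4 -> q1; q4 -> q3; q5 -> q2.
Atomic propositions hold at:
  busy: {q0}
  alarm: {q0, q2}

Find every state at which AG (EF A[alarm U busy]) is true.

{q0}

A[alarm U busy]: least fixpoint, start Z0 = Sat(busy) = {q0}, add states in Sat(alarm) with every successor in Z. Already a fixed point.
Sat(A[alarm U busy]) = {q0}
EF A[alarm U busy]: least fixpoint, start Z0 = {q0}, add states with some successor in Z. Z1 = {q0, q1}; Z2 = {q0, q1, q4}; fixed.
Sat(EF A[alarm U busy]) = {q0, q1, q4}
AG (EF A[alarm U busy]): greatest fixpoint, start Z0 = {q0, q1, q4}, keep only states in Sat with every successor in Z. Z1 = {q0}; fixed.
Sat(AG (EF A[alarm U busy])) = {q0}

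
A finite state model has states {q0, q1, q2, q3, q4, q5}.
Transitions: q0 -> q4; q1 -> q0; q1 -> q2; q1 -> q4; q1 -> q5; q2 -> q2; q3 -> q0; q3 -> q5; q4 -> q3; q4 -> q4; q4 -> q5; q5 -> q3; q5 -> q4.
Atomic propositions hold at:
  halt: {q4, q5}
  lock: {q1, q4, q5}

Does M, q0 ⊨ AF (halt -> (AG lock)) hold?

AG lock: greatest fixpoint, start Z0 = {q1, q4, q5}, keep only states in Sat with every successor in Z. Z1 = ∅; fixed.
Sat(AG lock) = ∅
Sat(halt -> (AG lock)) = {q0, q1, q2, q3}
AF (halt -> (AG lock)): least fixpoint, start Z0 = {q0, q1, q2, q3}, add states with every successor in Z. Already a fixed point.
Sat(AF (halt -> (AG lock))) = {q0, q1, q2, q3}
q0 ∈ Sat(AF (halt -> (AG lock))) = {q0, q1, q2, q3}, so the formula holds at q0.

Yes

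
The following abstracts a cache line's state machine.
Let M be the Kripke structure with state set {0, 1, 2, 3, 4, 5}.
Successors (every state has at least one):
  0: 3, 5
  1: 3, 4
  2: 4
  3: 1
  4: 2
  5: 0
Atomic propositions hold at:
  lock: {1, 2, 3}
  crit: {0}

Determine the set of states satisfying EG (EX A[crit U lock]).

{0, 1, 3}

A[crit U lock]: least fixpoint, start Z0 = Sat(lock) = {1, 2, 3}, add states in Sat(crit) with every successor in Z. Already a fixed point.
Sat(A[crit U lock]) = {1, 2, 3}
Sat(EX A[crit U lock]) = {s : some successor in {1, 2, 3}} = {0, 1, 3, 4}
EG (EX A[crit U lock]): greatest fixpoint, start Z0 = {0, 1, 3, 4}, keep only states in Sat with some successor in Z. Z1 = {0, 1, 3}; fixed.
Sat(EG (EX A[crit U lock])) = {0, 1, 3}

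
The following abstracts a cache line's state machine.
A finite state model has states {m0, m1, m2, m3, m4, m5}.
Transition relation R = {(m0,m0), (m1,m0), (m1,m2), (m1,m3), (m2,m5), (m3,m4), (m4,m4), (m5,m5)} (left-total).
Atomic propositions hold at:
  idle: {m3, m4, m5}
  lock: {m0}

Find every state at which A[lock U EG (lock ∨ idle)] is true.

Sat(lock ∨ idle) = {m0, m3, m4, m5}
EG (lock ∨ idle): greatest fixpoint, start Z0 = {m0, m3, m4, m5}, keep only states in Sat with some successor in Z. Already a fixed point.
Sat(EG (lock ∨ idle)) = {m0, m3, m4, m5}
A[lock U EG (lock ∨ idle)]: least fixpoint, start Z0 = Sat(EG (lock ∨ idle)) = {m0, m3, m4, m5}, add states in Sat(lock) with every successor in Z. Already a fixed point.
Sat(A[lock U EG (lock ∨ idle)]) = {m0, m3, m4, m5}

{m0, m3, m4, m5}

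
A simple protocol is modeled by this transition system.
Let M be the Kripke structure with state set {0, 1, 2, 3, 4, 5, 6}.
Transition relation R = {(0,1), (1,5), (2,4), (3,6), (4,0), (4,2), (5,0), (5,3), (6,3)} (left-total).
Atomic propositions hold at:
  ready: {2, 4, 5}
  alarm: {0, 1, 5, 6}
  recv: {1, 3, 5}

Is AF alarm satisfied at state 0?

Yes

AF alarm: least fixpoint, start Z0 = {0, 1, 5, 6}, add states with every successor in Z. Z1 = {0, 1, 3, 5, 6}; fixed.
Sat(AF alarm) = {0, 1, 3, 5, 6}
0 ∈ Sat(AF alarm) = {0, 1, 3, 5, 6}, so the formula holds at 0.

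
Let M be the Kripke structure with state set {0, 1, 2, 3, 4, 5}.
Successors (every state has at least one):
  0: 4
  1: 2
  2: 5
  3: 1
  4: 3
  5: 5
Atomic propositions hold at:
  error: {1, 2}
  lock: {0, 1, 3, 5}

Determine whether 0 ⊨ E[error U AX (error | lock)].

Sat(error | lock) = {0, 1, 2, 3, 5}
Sat(AX (error | lock)) = {s : every successor in {0, 1, 2, 3, 5}} = {1, 2, 3, 4, 5}
E[error U AX (error | lock)]: least fixpoint, start Z0 = Sat(AX (error | lock)) = {1, 2, 3, 4, 5}, add states in Sat(error) with some successor in Z. Already a fixed point.
Sat(E[error U AX (error | lock)]) = {1, 2, 3, 4, 5}
0 ∉ Sat(E[error U AX (error | lock)]) = {1, 2, 3, 4, 5}, so the formula does not hold at 0.

No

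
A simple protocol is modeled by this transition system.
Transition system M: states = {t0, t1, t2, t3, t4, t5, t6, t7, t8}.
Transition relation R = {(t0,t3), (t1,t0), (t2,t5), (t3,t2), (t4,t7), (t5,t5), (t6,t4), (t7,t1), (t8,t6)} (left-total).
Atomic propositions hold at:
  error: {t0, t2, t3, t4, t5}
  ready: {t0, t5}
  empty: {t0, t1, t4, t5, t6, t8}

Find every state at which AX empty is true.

{t1, t2, t5, t6, t7, t8}

Sat(AX empty) = {s : every successor in {t0, t1, t4, t5, t6, t8}} = {t1, t2, t5, t6, t7, t8}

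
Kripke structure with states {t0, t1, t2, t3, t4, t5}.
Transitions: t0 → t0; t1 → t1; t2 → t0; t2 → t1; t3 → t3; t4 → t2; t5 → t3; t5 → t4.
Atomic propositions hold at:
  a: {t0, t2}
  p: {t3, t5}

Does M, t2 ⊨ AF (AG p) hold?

No

AG p: greatest fixpoint, start Z0 = {t3, t5}, keep only states in Sat with every successor in Z. Z1 = {t3}; fixed.
Sat(AG p) = {t3}
AF (AG p): least fixpoint, start Z0 = {t3}, add states with every successor in Z. Already a fixed point.
Sat(AF (AG p)) = {t3}
t2 ∉ Sat(AF (AG p)) = {t3}, so the formula does not hold at t2.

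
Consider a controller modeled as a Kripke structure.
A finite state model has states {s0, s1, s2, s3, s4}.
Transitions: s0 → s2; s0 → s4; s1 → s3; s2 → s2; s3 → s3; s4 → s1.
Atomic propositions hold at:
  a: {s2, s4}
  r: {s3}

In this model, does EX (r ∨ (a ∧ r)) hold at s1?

Yes

Sat(a ∧ r) = ∅
Sat(r ∨ (a ∧ r)) = {s3}
Sat(EX (r ∨ (a ∧ r))) = {s : some successor in {s3}} = {s1, s3}
s1 ∈ Sat(EX (r ∨ (a ∧ r))) = {s1, s3}, so the formula holds at s1.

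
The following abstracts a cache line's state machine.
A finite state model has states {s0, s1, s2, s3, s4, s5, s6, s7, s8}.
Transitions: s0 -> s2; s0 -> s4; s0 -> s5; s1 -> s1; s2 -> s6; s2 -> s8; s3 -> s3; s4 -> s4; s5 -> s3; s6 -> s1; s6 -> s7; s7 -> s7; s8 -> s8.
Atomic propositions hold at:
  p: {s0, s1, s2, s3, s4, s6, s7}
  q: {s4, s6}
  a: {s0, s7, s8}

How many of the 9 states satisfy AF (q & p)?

Sat(q & p) = {s4, s6}
AF (q & p): least fixpoint, start Z0 = {s4, s6}, add states with every successor in Z. Already a fixed point.
Sat(AF (q & p)) = {s4, s6}
|Sat(AF (q & p))| = |{s4, s6}| = 2.

2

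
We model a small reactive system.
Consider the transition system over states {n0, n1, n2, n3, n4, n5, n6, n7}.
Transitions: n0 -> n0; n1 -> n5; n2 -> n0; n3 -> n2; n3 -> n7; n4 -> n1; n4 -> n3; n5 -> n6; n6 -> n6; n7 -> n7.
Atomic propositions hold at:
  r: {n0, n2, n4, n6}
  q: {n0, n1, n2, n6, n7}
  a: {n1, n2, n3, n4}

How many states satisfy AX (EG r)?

EG r: greatest fixpoint, start Z0 = {n0, n2, n4, n6}, keep only states in Sat with some successor in Z. Z1 = {n0, n2, n6}; fixed.
Sat(EG r) = {n0, n2, n6}
Sat(AX (EG r)) = {s : every successor in {n0, n2, n6}} = {n0, n2, n5, n6}
|Sat(AX (EG r))| = |{n0, n2, n5, n6}| = 4.

4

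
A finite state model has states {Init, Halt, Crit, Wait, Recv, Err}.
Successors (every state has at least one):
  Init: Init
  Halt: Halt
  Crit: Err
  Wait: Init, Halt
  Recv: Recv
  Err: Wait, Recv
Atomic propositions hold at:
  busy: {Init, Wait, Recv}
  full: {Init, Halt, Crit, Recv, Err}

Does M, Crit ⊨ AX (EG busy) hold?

EG busy: greatest fixpoint, start Z0 = {Init, Wait, Recv}, keep only states in Sat with some successor in Z. Already a fixed point.
Sat(EG busy) = {Init, Wait, Recv}
Sat(AX (EG busy)) = {s : every successor in {Init, Wait, Recv}} = {Init, Recv, Err}
Crit ∉ Sat(AX (EG busy)) = {Init, Recv, Err}, so the formula does not hold at Crit.

No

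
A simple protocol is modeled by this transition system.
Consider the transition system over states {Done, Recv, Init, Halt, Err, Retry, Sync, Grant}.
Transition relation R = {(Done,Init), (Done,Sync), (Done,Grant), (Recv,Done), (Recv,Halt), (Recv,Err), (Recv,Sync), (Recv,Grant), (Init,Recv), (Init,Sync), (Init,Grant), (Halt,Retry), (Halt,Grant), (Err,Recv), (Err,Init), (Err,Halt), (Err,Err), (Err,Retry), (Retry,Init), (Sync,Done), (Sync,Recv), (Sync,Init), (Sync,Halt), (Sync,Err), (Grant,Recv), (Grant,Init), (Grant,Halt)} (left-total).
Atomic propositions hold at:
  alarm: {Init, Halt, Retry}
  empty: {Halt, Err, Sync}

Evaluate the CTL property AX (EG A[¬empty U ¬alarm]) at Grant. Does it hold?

Sat(¬empty) = {Done, Recv, Init, Retry, Grant}
Sat(¬alarm) = {Done, Recv, Err, Sync, Grant}
A[¬empty U ¬alarm]: least fixpoint, start Z0 = Sat(¬alarm) = {Done, Recv, Err, Sync, Grant}, add states in Sat(¬empty) with every successor in Z. Z1 = {Done, Recv, Init, Err, Sync, Grant}; Z2 = {Done, Recv, Init, Err, Retry, Sync, Grant}; fixed.
Sat(A[¬empty U ¬alarm]) = {Done, Recv, Init, Err, Retry, Sync, Grant}
EG A[¬empty U ¬alarm]: greatest fixpoint, start Z0 = {Done, Recv, Init, Err, Retry, Sync, Grant}, keep only states in Sat with some successor in Z. Already a fixed point.
Sat(EG A[¬empty U ¬alarm]) = {Done, Recv, Init, Err, Retry, Sync, Grant}
Sat(AX (EG A[¬empty U ¬alarm])) = {s : every successor in {Done, Recv, Init, Err, Retry, Sync, Grant}} = {Done, Init, Halt, Retry}
Grant ∉ Sat(AX (EG A[¬empty U ¬alarm])) = {Done, Init, Halt, Retry}, so the formula does not hold at Grant.

No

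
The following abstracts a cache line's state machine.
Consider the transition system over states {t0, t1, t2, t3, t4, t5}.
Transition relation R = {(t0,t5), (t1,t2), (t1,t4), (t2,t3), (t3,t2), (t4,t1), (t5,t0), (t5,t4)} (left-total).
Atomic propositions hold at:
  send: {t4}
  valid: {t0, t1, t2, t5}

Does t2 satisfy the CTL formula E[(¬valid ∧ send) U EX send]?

Sat(¬valid) = {t3, t4}
Sat(¬valid ∧ send) = {t4}
Sat(EX send) = {s : some successor in {t4}} = {t1, t5}
E[(¬valid ∧ send) U EX send]: least fixpoint, start Z0 = Sat(EX send) = {t1, t5}, add states in Sat(¬valid ∧ send) with some successor in Z. Z1 = {t1, t4, t5}; fixed.
Sat(E[(¬valid ∧ send) U EX send]) = {t1, t4, t5}
t2 ∉ Sat(E[(¬valid ∧ send) U EX send]) = {t1, t4, t5}, so the formula does not hold at t2.

No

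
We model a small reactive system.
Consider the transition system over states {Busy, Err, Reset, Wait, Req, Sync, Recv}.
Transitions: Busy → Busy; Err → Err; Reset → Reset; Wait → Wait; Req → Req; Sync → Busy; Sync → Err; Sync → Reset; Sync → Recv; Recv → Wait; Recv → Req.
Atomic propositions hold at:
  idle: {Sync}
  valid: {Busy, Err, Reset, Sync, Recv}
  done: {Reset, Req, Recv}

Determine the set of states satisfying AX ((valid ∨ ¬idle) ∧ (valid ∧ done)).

Sat(¬idle) = {Busy, Err, Reset, Wait, Req, Recv}
Sat(valid ∨ ¬idle) = {Busy, Err, Reset, Wait, Req, Sync, Recv}
Sat(valid ∧ done) = {Reset, Recv}
Sat((valid ∨ ¬idle) ∧ (valid ∧ done)) = {Reset, Recv}
Sat(AX ((valid ∨ ¬idle) ∧ (valid ∧ done))) = {s : every successor in {Reset, Recv}} = {Reset}

{Reset}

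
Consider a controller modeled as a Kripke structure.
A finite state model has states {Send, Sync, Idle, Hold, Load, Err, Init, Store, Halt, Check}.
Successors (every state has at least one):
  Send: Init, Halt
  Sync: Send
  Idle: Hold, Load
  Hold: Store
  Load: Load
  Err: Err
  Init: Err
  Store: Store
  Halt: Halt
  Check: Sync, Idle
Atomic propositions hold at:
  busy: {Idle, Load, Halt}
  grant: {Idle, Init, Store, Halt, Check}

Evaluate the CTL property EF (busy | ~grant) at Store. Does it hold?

Sat(~grant) = {Send, Sync, Hold, Load, Err}
Sat(busy | ~grant) = {Send, Sync, Idle, Hold, Load, Err, Halt}
EF (busy | ~grant): least fixpoint, start Z0 = {Send, Sync, Idle, Hold, Load, Err, Halt}, add states with some successor in Z. Z1 = {Send, Sync, Idle, Hold, Load, Err, Init, Halt, Check}; fixed.
Sat(EF (busy | ~grant)) = {Send, Sync, Idle, Hold, Load, Err, Init, Halt, Check}
Store ∉ Sat(EF (busy | ~grant)) = {Send, Sync, Idle, Hold, Load, Err, Init, Halt, Check}, so the formula does not hold at Store.

No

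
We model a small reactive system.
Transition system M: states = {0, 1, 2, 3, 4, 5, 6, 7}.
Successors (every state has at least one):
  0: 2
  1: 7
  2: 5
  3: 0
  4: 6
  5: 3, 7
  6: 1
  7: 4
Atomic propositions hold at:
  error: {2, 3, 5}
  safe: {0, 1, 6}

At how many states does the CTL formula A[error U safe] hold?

4

A[error U safe]: least fixpoint, start Z0 = Sat(safe) = {0, 1, 6}, add states in Sat(error) with every successor in Z. Z1 = {0, 1, 3, 6}; fixed.
Sat(A[error U safe]) = {0, 1, 3, 6}
|Sat(A[error U safe])| = |{0, 1, 3, 6}| = 4.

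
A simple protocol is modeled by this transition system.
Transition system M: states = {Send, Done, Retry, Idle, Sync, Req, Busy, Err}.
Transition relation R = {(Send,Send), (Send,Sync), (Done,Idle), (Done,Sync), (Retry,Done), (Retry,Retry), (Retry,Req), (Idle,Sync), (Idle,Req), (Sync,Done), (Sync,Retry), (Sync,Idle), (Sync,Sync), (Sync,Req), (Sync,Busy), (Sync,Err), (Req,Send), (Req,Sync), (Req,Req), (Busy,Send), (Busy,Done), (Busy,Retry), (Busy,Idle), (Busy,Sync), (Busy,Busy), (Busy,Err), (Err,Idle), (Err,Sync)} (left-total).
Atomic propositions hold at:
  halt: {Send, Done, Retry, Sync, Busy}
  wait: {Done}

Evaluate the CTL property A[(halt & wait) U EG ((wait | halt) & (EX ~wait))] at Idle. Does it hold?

Sat(halt & wait) = {Done}
Sat(wait | halt) = {Send, Done, Retry, Sync, Busy}
Sat(~wait) = {Send, Retry, Idle, Sync, Req, Busy, Err}
Sat(EX ~wait) = {s : some successor in {Send, Retry, Idle, Sync, Req, Busy, Err}} = {Send, Done, Retry, Idle, Sync, Req, Busy, Err}
Sat((wait | halt) & (EX ~wait)) = {Send, Done, Retry, Sync, Busy}
EG ((wait | halt) & (EX ~wait)): greatest fixpoint, start Z0 = {Send, Done, Retry, Sync, Busy}, keep only states in Sat with some successor in Z. Already a fixed point.
Sat(EG ((wait | halt) & (EX ~wait))) = {Send, Done, Retry, Sync, Busy}
A[(halt & wait) U EG ((wait | halt) & (EX ~wait))]: least fixpoint, start Z0 = Sat(EG ((wait | halt) & (EX ~wait))) = {Send, Done, Retry, Sync, Busy}, add states in Sat(halt & wait) with every successor in Z. Already a fixed point.
Sat(A[(halt & wait) U EG ((wait | halt) & (EX ~wait))]) = {Send, Done, Retry, Sync, Busy}
Idle ∉ Sat(A[(halt & wait) U EG ((wait | halt) & (EX ~wait))]) = {Send, Done, Retry, Sync, Busy}, so the formula does not hold at Idle.

No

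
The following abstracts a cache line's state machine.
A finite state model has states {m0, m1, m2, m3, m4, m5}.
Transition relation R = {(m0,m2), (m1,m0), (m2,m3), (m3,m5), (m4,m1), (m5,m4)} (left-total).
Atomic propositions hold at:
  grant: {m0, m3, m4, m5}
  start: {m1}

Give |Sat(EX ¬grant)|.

Sat(¬grant) = {m1, m2}
Sat(EX ¬grant) = {s : some successor in {m1, m2}} = {m0, m4}
|Sat(EX ¬grant)| = |{m0, m4}| = 2.

2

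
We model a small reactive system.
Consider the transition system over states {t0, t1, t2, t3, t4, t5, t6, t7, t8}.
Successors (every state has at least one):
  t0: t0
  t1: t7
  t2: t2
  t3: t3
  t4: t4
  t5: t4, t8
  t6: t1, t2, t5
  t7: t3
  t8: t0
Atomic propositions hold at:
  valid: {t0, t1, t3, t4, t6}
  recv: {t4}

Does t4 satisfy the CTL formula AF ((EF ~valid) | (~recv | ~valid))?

No

Sat(~valid) = {t2, t5, t7, t8}
EF ~valid: least fixpoint, start Z0 = {t2, t5, t7, t8}, add states with some successor in Z. Z1 = {t1, t2, t5, t6, t7, t8}; fixed.
Sat(EF ~valid) = {t1, t2, t5, t6, t7, t8}
Sat(~recv) = {t0, t1, t2, t3, t5, t6, t7, t8}
Sat(~recv | ~valid) = {t0, t1, t2, t3, t5, t6, t7, t8}
Sat((EF ~valid) | (~recv | ~valid)) = {t0, t1, t2, t3, t5, t6, t7, t8}
AF ((EF ~valid) | (~recv | ~valid)): least fixpoint, start Z0 = {t0, t1, t2, t3, t5, t6, t7, t8}, add states with every successor in Z. Already a fixed point.
Sat(AF ((EF ~valid) | (~recv | ~valid))) = {t0, t1, t2, t3, t5, t6, t7, t8}
t4 ∉ Sat(AF ((EF ~valid) | (~recv | ~valid))) = {t0, t1, t2, t3, t5, t6, t7, t8}, so the formula does not hold at t4.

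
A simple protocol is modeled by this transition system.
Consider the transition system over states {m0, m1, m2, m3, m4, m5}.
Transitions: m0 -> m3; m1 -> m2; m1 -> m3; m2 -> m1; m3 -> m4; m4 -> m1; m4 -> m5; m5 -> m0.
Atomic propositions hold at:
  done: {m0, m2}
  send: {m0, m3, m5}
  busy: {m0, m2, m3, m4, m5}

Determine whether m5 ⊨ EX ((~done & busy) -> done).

Sat(~done) = {m1, m3, m4, m5}
Sat(~done & busy) = {m3, m4, m5}
Sat((~done & busy) -> done) = {m0, m1, m2}
Sat(EX ((~done & busy) -> done)) = {s : some successor in {m0, m1, m2}} = {m1, m2, m4, m5}
m5 ∈ Sat(EX ((~done & busy) -> done)) = {m1, m2, m4, m5}, so the formula holds at m5.

Yes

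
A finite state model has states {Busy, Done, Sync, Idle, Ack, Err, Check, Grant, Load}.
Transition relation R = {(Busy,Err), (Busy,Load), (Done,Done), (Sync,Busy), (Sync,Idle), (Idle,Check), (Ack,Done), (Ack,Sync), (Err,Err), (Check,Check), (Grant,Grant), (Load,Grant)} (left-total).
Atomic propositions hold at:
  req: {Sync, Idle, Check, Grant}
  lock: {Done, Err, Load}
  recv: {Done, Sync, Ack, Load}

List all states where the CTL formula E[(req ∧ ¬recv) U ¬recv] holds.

{Busy, Idle, Err, Check, Grant}

Sat(¬recv) = {Busy, Idle, Err, Check, Grant}
Sat(req ∧ ¬recv) = {Idle, Check, Grant}
E[(req ∧ ¬recv) U ¬recv]: least fixpoint, start Z0 = Sat(¬recv) = {Busy, Idle, Err, Check, Grant}, add states in Sat(req ∧ ¬recv) with some successor in Z. Already a fixed point.
Sat(E[(req ∧ ¬recv) U ¬recv]) = {Busy, Idle, Err, Check, Grant}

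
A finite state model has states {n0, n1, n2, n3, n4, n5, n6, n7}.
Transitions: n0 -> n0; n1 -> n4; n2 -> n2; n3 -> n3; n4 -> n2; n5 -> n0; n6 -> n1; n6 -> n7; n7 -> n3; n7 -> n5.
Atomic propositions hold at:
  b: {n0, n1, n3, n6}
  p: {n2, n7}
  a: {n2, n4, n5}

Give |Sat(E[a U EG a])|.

2

EG a: greatest fixpoint, start Z0 = {n2, n4, n5}, keep only states in Sat with some successor in Z. Z1 = {n2, n4}; fixed.
Sat(EG a) = {n2, n4}
E[a U EG a]: least fixpoint, start Z0 = Sat(EG a) = {n2, n4}, add states in Sat(a) with some successor in Z. Already a fixed point.
Sat(E[a U EG a]) = {n2, n4}
|Sat(E[a U EG a])| = |{n2, n4}| = 2.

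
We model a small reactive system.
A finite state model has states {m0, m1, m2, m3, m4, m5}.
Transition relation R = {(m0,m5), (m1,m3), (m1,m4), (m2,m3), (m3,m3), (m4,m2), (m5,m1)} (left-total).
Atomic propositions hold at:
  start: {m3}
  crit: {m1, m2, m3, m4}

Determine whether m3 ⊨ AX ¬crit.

No

Sat(¬crit) = {m0, m5}
Sat(AX ¬crit) = {s : every successor in {m0, m5}} = {m0}
m3 ∉ Sat(AX ¬crit) = {m0}, so the formula does not hold at m3.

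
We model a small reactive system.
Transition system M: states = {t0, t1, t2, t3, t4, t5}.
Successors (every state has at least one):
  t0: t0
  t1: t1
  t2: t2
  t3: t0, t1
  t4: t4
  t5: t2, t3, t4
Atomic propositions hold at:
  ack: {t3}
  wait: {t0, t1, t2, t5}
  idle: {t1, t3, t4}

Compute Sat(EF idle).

{t1, t3, t4, t5}

EF idle: least fixpoint, start Z0 = {t1, t3, t4}, add states with some successor in Z. Z1 = {t1, t3, t4, t5}; fixed.
Sat(EF idle) = {t1, t3, t4, t5}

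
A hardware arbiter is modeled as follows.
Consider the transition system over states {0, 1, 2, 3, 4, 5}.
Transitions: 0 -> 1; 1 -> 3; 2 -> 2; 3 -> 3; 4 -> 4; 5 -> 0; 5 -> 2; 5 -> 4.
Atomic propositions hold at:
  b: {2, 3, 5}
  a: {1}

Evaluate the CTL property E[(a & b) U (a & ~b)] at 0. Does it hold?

No

Sat(a & b) = ∅
Sat(~b) = {0, 1, 4}
Sat(a & ~b) = {1}
E[(a & b) U (a & ~b)]: least fixpoint, start Z0 = Sat((a & ~b)) = {1}, add states in Sat(a & b) with some successor in Z. Already a fixed point.
Sat(E[(a & b) U (a & ~b)]) = {1}
0 ∉ Sat(E[(a & b) U (a & ~b)]) = {1}, so the formula does not hold at 0.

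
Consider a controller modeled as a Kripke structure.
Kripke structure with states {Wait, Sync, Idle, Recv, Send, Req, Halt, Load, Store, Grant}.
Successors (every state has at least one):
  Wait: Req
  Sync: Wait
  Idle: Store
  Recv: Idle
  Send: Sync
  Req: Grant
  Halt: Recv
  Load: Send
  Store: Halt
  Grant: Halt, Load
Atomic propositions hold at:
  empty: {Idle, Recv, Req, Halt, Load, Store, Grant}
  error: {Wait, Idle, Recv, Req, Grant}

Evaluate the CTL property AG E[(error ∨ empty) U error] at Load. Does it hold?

Sat(error ∨ empty) = {Wait, Idle, Recv, Req, Halt, Load, Store, Grant}
E[(error ∨ empty) U error]: least fixpoint, start Z0 = Sat(error) = {Wait, Idle, Recv, Req, Grant}, add states in Sat(error ∨ empty) with some successor in Z. Z1 = {Wait, Idle, Recv, Req, Halt, Grant}; Z2 = {Wait, Idle, Recv, Req, Halt, Store, Grant}; fixed.
Sat(E[(error ∨ empty) U error]) = {Wait, Idle, Recv, Req, Halt, Store, Grant}
AG E[(error ∨ empty) U error]: greatest fixpoint, start Z0 = {Wait, Idle, Recv, Req, Halt, Store, Grant}, keep only states in Sat with every successor in Z. Z1 = {Wait, Idle, Recv, Req, Halt, Store}; Z2 = {Wait, Idle, Recv, Halt, Store}; Z3 = {Idle, Recv, Halt, Store}; fixed.
Sat(AG E[(error ∨ empty) U error]) = {Idle, Recv, Halt, Store}
Load ∉ Sat(AG E[(error ∨ empty) U error]) = {Idle, Recv, Halt, Store}, so the formula does not hold at Load.

No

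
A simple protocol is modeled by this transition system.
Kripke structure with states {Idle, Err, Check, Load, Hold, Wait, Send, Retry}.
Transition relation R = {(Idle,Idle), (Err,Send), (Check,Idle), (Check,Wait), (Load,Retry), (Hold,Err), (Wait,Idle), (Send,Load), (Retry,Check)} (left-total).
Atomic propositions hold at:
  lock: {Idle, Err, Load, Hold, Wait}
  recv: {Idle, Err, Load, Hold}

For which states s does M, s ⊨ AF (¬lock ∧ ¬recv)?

{Err, Check, Load, Hold, Send, Retry}

Sat(¬lock) = {Check, Send, Retry}
Sat(¬recv) = {Check, Wait, Send, Retry}
Sat(¬lock ∧ ¬recv) = {Check, Send, Retry}
AF (¬lock ∧ ¬recv): least fixpoint, start Z0 = {Check, Send, Retry}, add states with every successor in Z. Z1 = {Err, Check, Load, Send, Retry}; Z2 = {Err, Check, Load, Hold, Send, Retry}; fixed.
Sat(AF (¬lock ∧ ¬recv)) = {Err, Check, Load, Hold, Send, Retry}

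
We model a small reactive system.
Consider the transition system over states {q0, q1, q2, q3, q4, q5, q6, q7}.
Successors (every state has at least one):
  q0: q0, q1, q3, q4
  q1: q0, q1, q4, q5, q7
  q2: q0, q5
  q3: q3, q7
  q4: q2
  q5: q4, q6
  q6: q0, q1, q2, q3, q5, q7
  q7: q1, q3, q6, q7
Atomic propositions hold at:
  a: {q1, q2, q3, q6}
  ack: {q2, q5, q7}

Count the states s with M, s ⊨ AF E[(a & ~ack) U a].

Sat(~ack) = {q0, q1, q3, q4, q6}
Sat(a & ~ack) = {q1, q3, q6}
E[(a & ~ack) U a]: least fixpoint, start Z0 = Sat(a) = {q1, q2, q3, q6}, add states in Sat(a & ~ack) with some successor in Z. Already a fixed point.
Sat(E[(a & ~ack) U a]) = {q1, q2, q3, q6}
AF E[(a & ~ack) U a]: least fixpoint, start Z0 = {q1, q2, q3, q6}, add states with every successor in Z. Z1 = {q1, q2, q3, q4, q6}; Z2 = {q1, q2, q3, q4, q5, q6}; fixed.
Sat(AF E[(a & ~ack) U a]) = {q1, q2, q3, q4, q5, q6}
|Sat(AF E[(a & ~ack) U a])| = |{q1, q2, q3, q4, q5, q6}| = 6.

6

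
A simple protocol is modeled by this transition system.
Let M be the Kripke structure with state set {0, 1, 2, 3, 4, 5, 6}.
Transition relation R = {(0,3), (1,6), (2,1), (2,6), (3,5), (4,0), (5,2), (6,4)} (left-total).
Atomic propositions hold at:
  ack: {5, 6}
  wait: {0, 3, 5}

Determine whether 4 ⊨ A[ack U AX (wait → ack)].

Sat(wait → ack) = {1, 2, 4, 5, 6}
Sat(AX (wait → ack)) = {s : every successor in {1, 2, 4, 5, 6}} = {1, 2, 3, 5, 6}
A[ack U AX (wait → ack)]: least fixpoint, start Z0 = Sat(AX (wait → ack)) = {1, 2, 3, 5, 6}, add states in Sat(ack) with every successor in Z. Already a fixed point.
Sat(A[ack U AX (wait → ack)]) = {1, 2, 3, 5, 6}
4 ∉ Sat(A[ack U AX (wait → ack)]) = {1, 2, 3, 5, 6}, so the formula does not hold at 4.

No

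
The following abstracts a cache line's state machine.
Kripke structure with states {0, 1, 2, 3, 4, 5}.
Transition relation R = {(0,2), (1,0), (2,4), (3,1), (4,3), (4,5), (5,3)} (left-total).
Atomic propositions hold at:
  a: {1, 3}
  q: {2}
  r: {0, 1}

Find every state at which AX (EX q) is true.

Sat(EX q) = {s : some successor in {2}} = {0}
Sat(AX (EX q)) = {s : every successor in {0}} = {1}

{1}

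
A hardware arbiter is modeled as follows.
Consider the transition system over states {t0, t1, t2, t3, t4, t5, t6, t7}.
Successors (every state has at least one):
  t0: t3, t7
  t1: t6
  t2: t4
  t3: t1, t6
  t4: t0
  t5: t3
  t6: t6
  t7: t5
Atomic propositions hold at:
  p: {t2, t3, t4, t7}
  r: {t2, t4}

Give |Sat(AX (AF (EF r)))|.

EF r: least fixpoint, start Z0 = {t2, t4}, add states with some successor in Z. Already a fixed point.
Sat(EF r) = {t2, t4}
AF (EF r): least fixpoint, start Z0 = {t2, t4}, add states with every successor in Z. Already a fixed point.
Sat(AF (EF r)) = {t2, t4}
Sat(AX (AF (EF r))) = {s : every successor in {t2, t4}} = {t2}
|Sat(AX (AF (EF r)))| = |{t2}| = 1.

1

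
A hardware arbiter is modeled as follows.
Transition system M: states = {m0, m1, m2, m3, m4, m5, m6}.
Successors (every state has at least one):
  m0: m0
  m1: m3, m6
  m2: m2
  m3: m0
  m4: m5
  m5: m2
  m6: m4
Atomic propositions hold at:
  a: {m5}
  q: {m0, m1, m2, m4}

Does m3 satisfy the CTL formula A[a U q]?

No

A[a U q]: least fixpoint, start Z0 = Sat(q) = {m0, m1, m2, m4}, add states in Sat(a) with every successor in Z. Z1 = {m0, m1, m2, m4, m5}; fixed.
Sat(A[a U q]) = {m0, m1, m2, m4, m5}
m3 ∉ Sat(A[a U q]) = {m0, m1, m2, m4, m5}, so the formula does not hold at m3.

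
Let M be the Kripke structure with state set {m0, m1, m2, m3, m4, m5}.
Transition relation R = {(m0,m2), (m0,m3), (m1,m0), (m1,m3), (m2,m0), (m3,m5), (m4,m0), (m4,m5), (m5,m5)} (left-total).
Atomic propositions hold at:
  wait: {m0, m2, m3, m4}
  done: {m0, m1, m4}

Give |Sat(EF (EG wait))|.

EG wait: greatest fixpoint, start Z0 = {m0, m2, m3, m4}, keep only states in Sat with some successor in Z. Z1 = {m0, m2, m4}; fixed.
Sat(EG wait) = {m0, m2, m4}
EF (EG wait): least fixpoint, start Z0 = {m0, m2, m4}, add states with some successor in Z. Z1 = {m0, m1, m2, m4}; fixed.
Sat(EF (EG wait)) = {m0, m1, m2, m4}
|Sat(EF (EG wait))| = |{m0, m1, m2, m4}| = 4.

4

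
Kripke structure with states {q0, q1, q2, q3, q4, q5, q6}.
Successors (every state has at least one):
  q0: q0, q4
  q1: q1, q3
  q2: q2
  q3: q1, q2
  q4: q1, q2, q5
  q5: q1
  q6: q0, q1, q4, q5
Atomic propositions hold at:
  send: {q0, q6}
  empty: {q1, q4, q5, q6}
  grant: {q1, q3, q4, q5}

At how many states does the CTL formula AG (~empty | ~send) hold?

Sat(~empty) = {q0, q2, q3}
Sat(~send) = {q1, q2, q3, q4, q5}
Sat(~empty | ~send) = {q0, q1, q2, q3, q4, q5}
AG (~empty | ~send): greatest fixpoint, start Z0 = {q0, q1, q2, q3, q4, q5}, keep only states in Sat with every successor in Z. Already a fixed point.
Sat(AG (~empty | ~send)) = {q0, q1, q2, q3, q4, q5}
|Sat(AG (~empty | ~send))| = |{q0, q1, q2, q3, q4, q5}| = 6.

6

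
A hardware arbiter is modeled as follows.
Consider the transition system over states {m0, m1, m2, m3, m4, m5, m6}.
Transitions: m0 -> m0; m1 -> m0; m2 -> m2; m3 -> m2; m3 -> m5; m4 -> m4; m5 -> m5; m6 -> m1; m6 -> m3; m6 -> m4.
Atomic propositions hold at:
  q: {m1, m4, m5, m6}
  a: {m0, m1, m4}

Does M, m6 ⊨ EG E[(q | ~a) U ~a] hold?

Yes

Sat(~a) = {m2, m3, m5, m6}
Sat(q | ~a) = {m1, m2, m3, m4, m5, m6}
E[(q | ~a) U ~a]: least fixpoint, start Z0 = Sat(~a) = {m2, m3, m5, m6}, add states in Sat(q | ~a) with some successor in Z. Already a fixed point.
Sat(E[(q | ~a) U ~a]) = {m2, m3, m5, m6}
EG E[(q | ~a) U ~a]: greatest fixpoint, start Z0 = {m2, m3, m5, m6}, keep only states in Sat with some successor in Z. Already a fixed point.
Sat(EG E[(q | ~a) U ~a]) = {m2, m3, m5, m6}
m6 ∈ Sat(EG E[(q | ~a) U ~a]) = {m2, m3, m5, m6}, so the formula holds at m6.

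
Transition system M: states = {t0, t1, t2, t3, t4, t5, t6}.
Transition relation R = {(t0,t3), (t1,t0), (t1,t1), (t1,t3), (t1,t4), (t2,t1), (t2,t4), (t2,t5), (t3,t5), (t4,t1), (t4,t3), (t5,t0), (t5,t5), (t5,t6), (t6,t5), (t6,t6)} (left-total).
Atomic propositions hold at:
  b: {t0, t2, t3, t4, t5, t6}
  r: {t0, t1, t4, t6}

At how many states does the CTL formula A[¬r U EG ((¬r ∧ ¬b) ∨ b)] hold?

Sat(¬r) = {t2, t3, t5}
Sat(¬b) = {t1}
Sat(¬r ∧ ¬b) = ∅
Sat((¬r ∧ ¬b) ∨ b) = {t0, t2, t3, t4, t5, t6}
EG ((¬r ∧ ¬b) ∨ b): greatest fixpoint, start Z0 = {t0, t2, t3, t4, t5, t6}, keep only states in Sat with some successor in Z. Already a fixed point.
Sat(EG ((¬r ∧ ¬b) ∨ b)) = {t0, t2, t3, t4, t5, t6}
A[¬r U EG ((¬r ∧ ¬b) ∨ b)]: least fixpoint, start Z0 = Sat(EG ((¬r ∧ ¬b) ∨ b)) = {t0, t2, t3, t4, t5, t6}, add states in Sat(¬r) with every successor in Z. Already a fixed point.
Sat(A[¬r U EG ((¬r ∧ ¬b) ∨ b)]) = {t0, t2, t3, t4, t5, t6}
|Sat(A[¬r U EG ((¬r ∧ ¬b) ∨ b)])| = |{t0, t2, t3, t4, t5, t6}| = 6.

6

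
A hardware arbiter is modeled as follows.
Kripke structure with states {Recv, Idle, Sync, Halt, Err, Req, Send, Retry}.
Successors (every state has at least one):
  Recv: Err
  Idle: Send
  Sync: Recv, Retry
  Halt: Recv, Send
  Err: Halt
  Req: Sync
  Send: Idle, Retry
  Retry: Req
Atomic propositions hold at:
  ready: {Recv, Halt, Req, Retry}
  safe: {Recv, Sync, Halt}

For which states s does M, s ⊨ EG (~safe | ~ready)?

Sat(~safe) = {Idle, Err, Req, Send, Retry}
Sat(~ready) = {Idle, Sync, Err, Send}
Sat(~safe | ~ready) = {Idle, Sync, Err, Req, Send, Retry}
EG (~safe | ~ready): greatest fixpoint, start Z0 = {Idle, Sync, Err, Req, Send, Retry}, keep only states in Sat with some successor in Z. Z1 = {Idle, Sync, Req, Send, Retry}; fixed.
Sat(EG (~safe | ~ready)) = {Idle, Sync, Req, Send, Retry}

{Idle, Sync, Req, Send, Retry}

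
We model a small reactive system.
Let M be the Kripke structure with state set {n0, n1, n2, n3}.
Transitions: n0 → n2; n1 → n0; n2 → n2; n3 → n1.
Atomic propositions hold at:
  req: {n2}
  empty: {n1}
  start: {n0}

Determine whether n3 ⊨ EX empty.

Sat(EX empty) = {s : some successor in {n1}} = {n3}
n3 ∈ Sat(EX empty) = {n3}, so the formula holds at n3.

Yes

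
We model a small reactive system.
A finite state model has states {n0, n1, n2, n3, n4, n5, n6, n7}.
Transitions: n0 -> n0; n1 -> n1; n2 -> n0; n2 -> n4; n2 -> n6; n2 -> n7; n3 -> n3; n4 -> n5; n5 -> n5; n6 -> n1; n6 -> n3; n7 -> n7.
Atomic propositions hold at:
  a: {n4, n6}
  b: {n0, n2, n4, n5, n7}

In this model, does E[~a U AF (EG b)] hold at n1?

No

Sat(~a) = {n0, n1, n2, n3, n5, n7}
EG b: greatest fixpoint, start Z0 = {n0, n2, n4, n5, n7}, keep only states in Sat with some successor in Z. Already a fixed point.
Sat(EG b) = {n0, n2, n4, n5, n7}
AF (EG b): least fixpoint, start Z0 = {n0, n2, n4, n5, n7}, add states with every successor in Z. Already a fixed point.
Sat(AF (EG b)) = {n0, n2, n4, n5, n7}
E[~a U AF (EG b)]: least fixpoint, start Z0 = Sat(AF (EG b)) = {n0, n2, n4, n5, n7}, add states in Sat(~a) with some successor in Z. Already a fixed point.
Sat(E[~a U AF (EG b)]) = {n0, n2, n4, n5, n7}
n1 ∉ Sat(E[~a U AF (EG b)]) = {n0, n2, n4, n5, n7}, so the formula does not hold at n1.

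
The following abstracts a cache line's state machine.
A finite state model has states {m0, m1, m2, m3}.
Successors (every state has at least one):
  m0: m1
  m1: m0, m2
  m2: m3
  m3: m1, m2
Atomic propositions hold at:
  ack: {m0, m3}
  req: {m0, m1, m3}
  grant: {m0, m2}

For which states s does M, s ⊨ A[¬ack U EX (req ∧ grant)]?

Sat(¬ack) = {m1, m2}
Sat(req ∧ grant) = {m0}
Sat(EX (req ∧ grant)) = {s : some successor in {m0}} = {m1}
A[¬ack U EX (req ∧ grant)]: least fixpoint, start Z0 = Sat(EX (req ∧ grant)) = {m1}, add states in Sat(¬ack) with every successor in Z. Already a fixed point.
Sat(A[¬ack U EX (req ∧ grant)]) = {m1}

{m1}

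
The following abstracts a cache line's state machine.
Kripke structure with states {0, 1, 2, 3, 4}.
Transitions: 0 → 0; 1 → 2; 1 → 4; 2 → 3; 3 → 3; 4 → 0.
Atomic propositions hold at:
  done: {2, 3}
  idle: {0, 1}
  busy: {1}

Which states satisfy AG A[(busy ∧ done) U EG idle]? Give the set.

Sat(busy ∧ done) = ∅
EG idle: greatest fixpoint, start Z0 = {0, 1}, keep only states in Sat with some successor in Z. Z1 = {0}; fixed.
Sat(EG idle) = {0}
A[(busy ∧ done) U EG idle]: least fixpoint, start Z0 = Sat(EG idle) = {0}, add states in Sat(busy ∧ done) with every successor in Z. Already a fixed point.
Sat(A[(busy ∧ done) U EG idle]) = {0}
AG A[(busy ∧ done) U EG idle]: greatest fixpoint, start Z0 = {0}, keep only states in Sat with every successor in Z. Already a fixed point.
Sat(AG A[(busy ∧ done) U EG idle]) = {0}

{0}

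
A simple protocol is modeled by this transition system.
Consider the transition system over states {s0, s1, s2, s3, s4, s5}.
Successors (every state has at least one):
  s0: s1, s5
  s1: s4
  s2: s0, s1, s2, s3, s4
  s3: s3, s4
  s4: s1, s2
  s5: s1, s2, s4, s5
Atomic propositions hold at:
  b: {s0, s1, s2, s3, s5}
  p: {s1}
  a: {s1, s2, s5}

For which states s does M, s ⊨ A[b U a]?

{s0, s1, s2, s5}

A[b U a]: least fixpoint, start Z0 = Sat(a) = {s1, s2, s5}, add states in Sat(b) with every successor in Z. Z1 = {s0, s1, s2, s5}; fixed.
Sat(A[b U a]) = {s0, s1, s2, s5}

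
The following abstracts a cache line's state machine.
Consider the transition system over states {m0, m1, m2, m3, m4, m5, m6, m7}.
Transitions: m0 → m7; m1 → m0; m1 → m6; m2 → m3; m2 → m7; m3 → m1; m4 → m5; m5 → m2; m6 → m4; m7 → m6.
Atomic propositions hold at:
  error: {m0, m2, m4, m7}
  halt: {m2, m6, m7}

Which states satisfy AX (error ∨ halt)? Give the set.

{m0, m1, m5, m6, m7}

Sat(error ∨ halt) = {m0, m2, m4, m6, m7}
Sat(AX (error ∨ halt)) = {s : every successor in {m0, m2, m4, m6, m7}} = {m0, m1, m5, m6, m7}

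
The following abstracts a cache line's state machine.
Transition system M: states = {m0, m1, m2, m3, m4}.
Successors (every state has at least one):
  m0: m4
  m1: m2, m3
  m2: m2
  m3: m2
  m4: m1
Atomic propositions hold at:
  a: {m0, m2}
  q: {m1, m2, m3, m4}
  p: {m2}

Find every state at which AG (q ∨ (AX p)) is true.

{m1, m2, m3, m4}

Sat(AX p) = {s : every successor in {m2}} = {m2, m3}
Sat(q ∨ (AX p)) = {m1, m2, m3, m4}
AG (q ∨ (AX p)): greatest fixpoint, start Z0 = {m1, m2, m3, m4}, keep only states in Sat with every successor in Z. Already a fixed point.
Sat(AG (q ∨ (AX p))) = {m1, m2, m3, m4}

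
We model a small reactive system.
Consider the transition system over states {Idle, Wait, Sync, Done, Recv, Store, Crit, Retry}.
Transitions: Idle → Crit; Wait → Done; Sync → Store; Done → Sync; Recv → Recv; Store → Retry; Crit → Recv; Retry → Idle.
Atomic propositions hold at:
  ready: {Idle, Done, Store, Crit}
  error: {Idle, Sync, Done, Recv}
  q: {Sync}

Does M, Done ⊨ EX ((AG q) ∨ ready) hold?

No

AG q: greatest fixpoint, start Z0 = {Sync}, keep only states in Sat with every successor in Z. Z1 = ∅; fixed.
Sat(AG q) = ∅
Sat((AG q) ∨ ready) = {Idle, Done, Store, Crit}
Sat(EX ((AG q) ∨ ready)) = {s : some successor in {Idle, Done, Store, Crit}} = {Idle, Wait, Sync, Retry}
Done ∉ Sat(EX ((AG q) ∨ ready)) = {Idle, Wait, Sync, Retry}, so the formula does not hold at Done.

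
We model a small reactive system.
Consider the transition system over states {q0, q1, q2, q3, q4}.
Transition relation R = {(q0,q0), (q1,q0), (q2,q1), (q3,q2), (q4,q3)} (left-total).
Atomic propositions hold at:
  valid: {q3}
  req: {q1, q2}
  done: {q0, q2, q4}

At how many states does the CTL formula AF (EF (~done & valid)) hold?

2

Sat(~done) = {q1, q3}
Sat(~done & valid) = {q3}
EF (~done & valid): least fixpoint, start Z0 = {q3}, add states with some successor in Z. Z1 = {q3, q4}; fixed.
Sat(EF (~done & valid)) = {q3, q4}
AF (EF (~done & valid)): least fixpoint, start Z0 = {q3, q4}, add states with every successor in Z. Already a fixed point.
Sat(AF (EF (~done & valid))) = {q3, q4}
|Sat(AF (EF (~done & valid)))| = |{q3, q4}| = 2.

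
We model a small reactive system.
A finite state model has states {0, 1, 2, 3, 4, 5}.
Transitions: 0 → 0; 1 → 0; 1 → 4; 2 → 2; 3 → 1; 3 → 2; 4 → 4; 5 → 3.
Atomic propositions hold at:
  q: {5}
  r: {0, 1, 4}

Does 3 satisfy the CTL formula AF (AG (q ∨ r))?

Sat(q ∨ r) = {0, 1, 4, 5}
AG (q ∨ r): greatest fixpoint, start Z0 = {0, 1, 4, 5}, keep only states in Sat with every successor in Z. Z1 = {0, 1, 4}; fixed.
Sat(AG (q ∨ r)) = {0, 1, 4}
AF (AG (q ∨ r)): least fixpoint, start Z0 = {0, 1, 4}, add states with every successor in Z. Already a fixed point.
Sat(AF (AG (q ∨ r))) = {0, 1, 4}
3 ∉ Sat(AF (AG (q ∨ r))) = {0, 1, 4}, so the formula does not hold at 3.

No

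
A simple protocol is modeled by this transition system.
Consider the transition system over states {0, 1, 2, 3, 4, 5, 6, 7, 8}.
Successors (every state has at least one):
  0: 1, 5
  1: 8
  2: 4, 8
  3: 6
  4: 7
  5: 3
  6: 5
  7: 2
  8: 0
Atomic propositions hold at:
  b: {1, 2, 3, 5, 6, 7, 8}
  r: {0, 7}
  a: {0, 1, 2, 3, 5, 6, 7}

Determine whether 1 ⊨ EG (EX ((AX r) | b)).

No

Sat(AX r) = {s : every successor in {0, 7}} = {4, 8}
Sat((AX r) | b) = {1, 2, 3, 4, 5, 6, 7, 8}
Sat(EX ((AX r) | b)) = {s : some successor in {1, 2, 3, 4, 5, 6, 7, 8}} = {0, 1, 2, 3, 4, 5, 6, 7}
EG (EX ((AX r) | b)): greatest fixpoint, start Z0 = {0, 1, 2, 3, 4, 5, 6, 7}, keep only states in Sat with some successor in Z. Z1 = {0, 2, 3, 4, 5, 6, 7}; fixed.
Sat(EG (EX ((AX r) | b))) = {0, 2, 3, 4, 5, 6, 7}
1 ∉ Sat(EG (EX ((AX r) | b))) = {0, 2, 3, 4, 5, 6, 7}, so the formula does not hold at 1.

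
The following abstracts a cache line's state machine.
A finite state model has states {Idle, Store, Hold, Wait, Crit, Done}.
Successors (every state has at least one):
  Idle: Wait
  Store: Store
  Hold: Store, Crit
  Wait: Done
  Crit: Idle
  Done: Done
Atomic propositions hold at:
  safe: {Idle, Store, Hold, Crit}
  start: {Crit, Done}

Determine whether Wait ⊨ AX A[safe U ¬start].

No

Sat(¬start) = {Idle, Store, Hold, Wait}
A[safe U ¬start]: least fixpoint, start Z0 = Sat(¬start) = {Idle, Store, Hold, Wait}, add states in Sat(safe) with every successor in Z. Z1 = {Idle, Store, Hold, Wait, Crit}; fixed.
Sat(A[safe U ¬start]) = {Idle, Store, Hold, Wait, Crit}
Sat(AX A[safe U ¬start]) = {s : every successor in {Idle, Store, Hold, Wait, Crit}} = {Idle, Store, Hold, Crit}
Wait ∉ Sat(AX A[safe U ¬start]) = {Idle, Store, Hold, Crit}, so the formula does not hold at Wait.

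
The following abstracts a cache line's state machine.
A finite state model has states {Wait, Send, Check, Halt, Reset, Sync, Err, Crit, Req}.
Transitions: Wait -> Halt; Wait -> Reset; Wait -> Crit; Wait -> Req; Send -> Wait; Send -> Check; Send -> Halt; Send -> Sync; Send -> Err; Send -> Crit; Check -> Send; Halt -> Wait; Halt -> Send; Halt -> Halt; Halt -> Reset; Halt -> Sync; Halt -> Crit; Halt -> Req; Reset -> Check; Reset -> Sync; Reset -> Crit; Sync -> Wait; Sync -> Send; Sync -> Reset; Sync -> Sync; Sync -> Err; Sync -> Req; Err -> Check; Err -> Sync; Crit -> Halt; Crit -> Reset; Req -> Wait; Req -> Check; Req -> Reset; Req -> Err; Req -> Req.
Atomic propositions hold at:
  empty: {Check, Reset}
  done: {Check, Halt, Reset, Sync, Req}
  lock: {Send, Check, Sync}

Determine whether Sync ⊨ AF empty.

No

AF empty: least fixpoint, start Z0 = {Check, Reset}, add states with every successor in Z. Already a fixed point.
Sat(AF empty) = {Check, Reset}
Sync ∉ Sat(AF empty) = {Check, Reset}, so the formula does not hold at Sync.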